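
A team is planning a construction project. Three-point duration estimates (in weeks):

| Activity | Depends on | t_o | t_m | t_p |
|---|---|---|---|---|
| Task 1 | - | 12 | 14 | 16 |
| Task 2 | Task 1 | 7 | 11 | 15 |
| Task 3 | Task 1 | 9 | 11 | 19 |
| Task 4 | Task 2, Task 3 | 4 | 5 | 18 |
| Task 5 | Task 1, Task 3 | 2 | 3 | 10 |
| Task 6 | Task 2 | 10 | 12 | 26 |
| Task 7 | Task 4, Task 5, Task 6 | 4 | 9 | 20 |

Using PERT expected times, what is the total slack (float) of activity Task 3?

6 weeks

te_Task 1 = (12 + 4·14 + 16)/6 = 84/6 = 14
te_Task 2 = (7 + 4·11 + 15)/6 = 66/6 = 11
te_Task 3 = (9 + 4·11 + 19)/6 = 72/6 = 12
te_Task 4 = (4 + 4·5 + 18)/6 = 42/6 = 7
te_Task 5 = (2 + 4·3 + 10)/6 = 24/6 = 4
te_Task 6 = (10 + 4·12 + 26)/6 = 84/6 = 14
te_Task 7 = (4 + 4·9 + 20)/6 = 60/6 = 10

Forward pass:
ES_Task 1 = 0; EF_Task 1 = 14
ES_Task 2 = 14; EF_Task 2 = 14+11 = 25
ES_Task 3 = 14; EF_Task 3 = 14+12 = 26
ES_Task 4 = max(EF_Task 2=25, EF_Task 3=26) = 26; EF_Task 4 = 26+7 = 33
ES_Task 5 = max(EF_Task 1=14, EF_Task 3=26) = 26; EF_Task 5 = 26+4 = 30
ES_Task 6 = 25; EF_Task 6 = 25+14 = 39
ES_Task 7 = max(EF_Task 4=33, EF_Task 5=30, EF_Task 6=39) = 39; EF_Task 7 = 39+10 = 49
Expected project duration μ = 49 weeks. Critical path: Task 1 → Task 2 → Task 6 → Task 7.

Backward pass:
LF_Task 7 = 49; LS_Task 7 = 49−10 = 39
LF_Task 6 = LS_Task 7 = 39; LS_Task 6 = 39−14 = 25
LF_Task 5 = LS_Task 7 = 39; LS_Task 5 = 39−4 = 35
LF_Task 4 = LS_Task 7 = 39; LS_Task 4 = 39−7 = 32
LF_Task 3 = min(LS_Task 4=32, LS_Task 5=35) = 32; LS_Task 3 = 32−12 = 20
LF_Task 2 = min(LS_Task 4=32, LS_Task 6=25) = 25; LS_Task 2 = 25−11 = 14
LF_Task 1 = min(LS_Task 2=14, LS_Task 3=20, LS_Task 5=35) = 14; LS_Task 1 = 14−14 = 0
Slack_Task 3 = LS_Task 3 − ES_Task 3 = 20 − 14 = 6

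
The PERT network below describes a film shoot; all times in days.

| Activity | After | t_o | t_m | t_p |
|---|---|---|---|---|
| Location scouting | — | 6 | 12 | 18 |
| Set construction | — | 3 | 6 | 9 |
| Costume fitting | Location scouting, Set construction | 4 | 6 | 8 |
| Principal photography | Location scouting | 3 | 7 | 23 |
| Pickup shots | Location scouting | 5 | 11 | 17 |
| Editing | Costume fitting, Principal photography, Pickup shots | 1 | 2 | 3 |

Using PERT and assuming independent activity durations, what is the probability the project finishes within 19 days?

te_Location scouting = (6 + 4·12 + 18)/6 = 72/6 = 12; σ²_Location scouting = ((18−6)/6)² = 4.000
te_Set construction = (3 + 4·6 + 9)/6 = 36/6 = 6; σ²_Set construction = ((9−3)/6)² = 1.000
te_Costume fitting = (4 + 4·6 + 8)/6 = 36/6 = 6; σ²_Costume fitting = ((8−4)/6)² = 0.444
te_Principal photography = (3 + 4·7 + 23)/6 = 54/6 = 9; σ²_Principal photography = ((23−3)/6)² = 11.111
te_Pickup shots = (5 + 4·11 + 17)/6 = 66/6 = 11; σ²_Pickup shots = ((17−5)/6)² = 4.000
te_Editing = (1 + 4·2 + 3)/6 = 12/6 = 2; σ²_Editing = ((3−1)/6)² = 0.111

Forward pass:
ES_Location scouting = 0; EF_Location scouting = 12
ES_Set construction = 0; EF_Set construction = 6
ES_Costume fitting = max(EF_Location scouting=12, EF_Set construction=6) = 12; EF_Costume fitting = 12+6 = 18
ES_Principal photography = 12; EF_Principal photography = 12+9 = 21
ES_Pickup shots = 12; EF_Pickup shots = 12+11 = 23
ES_Editing = max(EF_Costume fitting=18, EF_Principal photography=21, EF_Pickup shots=23) = 23; EF_Editing = 23+2 = 25
Expected project duration μ = 25 days. Critical path: Location scouting → Pickup shots → Editing.

Variance along critical path = 4.000 + 4.000 + 0.111 = 8.111; σ = √8.111 = 2.848 days.
Z = (19 − 25) / 2.848 = -2.107
P(T ≤ 19) = Φ(-2.107) ≈ 0.018

0.018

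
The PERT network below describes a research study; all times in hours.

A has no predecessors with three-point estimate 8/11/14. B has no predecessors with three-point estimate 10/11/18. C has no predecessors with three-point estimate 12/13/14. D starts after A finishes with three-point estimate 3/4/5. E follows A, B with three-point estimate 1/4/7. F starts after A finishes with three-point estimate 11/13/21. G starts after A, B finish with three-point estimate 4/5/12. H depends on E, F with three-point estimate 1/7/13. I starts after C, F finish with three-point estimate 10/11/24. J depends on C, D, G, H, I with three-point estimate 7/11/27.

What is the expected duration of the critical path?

te_A = (8 + 4·11 + 14)/6 = 66/6 = 11
te_B = (10 + 4·11 + 18)/6 = 72/6 = 12
te_C = (12 + 4·13 + 14)/6 = 78/6 = 13
te_D = (3 + 4·4 + 5)/6 = 24/6 = 4
te_E = (1 + 4·4 + 7)/6 = 24/6 = 4
te_F = (11 + 4·13 + 21)/6 = 84/6 = 14
te_G = (4 + 4·5 + 12)/6 = 36/6 = 6
te_H = (1 + 4·7 + 13)/6 = 42/6 = 7
te_I = (10 + 4·11 + 24)/6 = 78/6 = 13
te_J = (7 + 4·11 + 27)/6 = 78/6 = 13

Forward pass:
ES_A = 0; EF_A = 11
ES_B = 0; EF_B = 12
ES_C = 0; EF_C = 13
ES_D = 11; EF_D = 11+4 = 15
ES_E = max(EF_A=11, EF_B=12) = 12; EF_E = 12+4 = 16
ES_F = 11; EF_F = 11+14 = 25
ES_G = max(EF_A=11, EF_B=12) = 12; EF_G = 12+6 = 18
ES_H = max(EF_E=16, EF_F=25) = 25; EF_H = 25+7 = 32
ES_I = max(EF_C=13, EF_F=25) = 25; EF_I = 25+13 = 38
ES_J = max(EF_C=13, EF_D=15, EF_G=18, EF_H=32, EF_I=38) = 38; EF_J = 38+13 = 51
Expected project duration μ = 51 hours. Critical path: A → F → I → J.

51 hours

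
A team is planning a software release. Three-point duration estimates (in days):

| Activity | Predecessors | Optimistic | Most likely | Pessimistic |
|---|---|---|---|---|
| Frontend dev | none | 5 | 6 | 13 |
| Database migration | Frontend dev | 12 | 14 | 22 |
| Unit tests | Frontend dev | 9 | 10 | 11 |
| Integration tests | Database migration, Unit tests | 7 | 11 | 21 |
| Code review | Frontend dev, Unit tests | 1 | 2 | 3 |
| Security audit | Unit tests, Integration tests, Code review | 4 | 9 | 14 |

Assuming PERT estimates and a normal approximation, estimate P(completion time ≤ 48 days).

te_Frontend dev = (5 + 4·6 + 13)/6 = 42/6 = 7; σ²_Frontend dev = ((13−5)/6)² = 1.778
te_Database migration = (12 + 4·14 + 22)/6 = 90/6 = 15; σ²_Database migration = ((22−12)/6)² = 2.778
te_Unit tests = (9 + 4·10 + 11)/6 = 60/6 = 10; σ²_Unit tests = ((11−9)/6)² = 0.111
te_Integration tests = (7 + 4·11 + 21)/6 = 72/6 = 12; σ²_Integration tests = ((21−7)/6)² = 5.444
te_Code review = (1 + 4·2 + 3)/6 = 12/6 = 2; σ²_Code review = ((3−1)/6)² = 0.111
te_Security audit = (4 + 4·9 + 14)/6 = 54/6 = 9; σ²_Security audit = ((14−4)/6)² = 2.778

Forward pass:
ES_Frontend dev = 0; EF_Frontend dev = 7
ES_Database migration = 7; EF_Database migration = 7+15 = 22
ES_Unit tests = 7; EF_Unit tests = 7+10 = 17
ES_Integration tests = max(EF_Database migration=22, EF_Unit tests=17) = 22; EF_Integration tests = 22+12 = 34
ES_Code review = max(EF_Frontend dev=7, EF_Unit tests=17) = 17; EF_Code review = 17+2 = 19
ES_Security audit = max(EF_Unit tests=17, EF_Integration tests=34, EF_Code review=19) = 34; EF_Security audit = 34+9 = 43
Expected project duration μ = 43 days. Critical path: Frontend dev → Database migration → Integration tests → Security audit.

Variance along critical path = 1.778 + 2.778 + 5.444 + 2.778 = 12.778; σ = √12.778 = 3.575 days.
Z = (48 − 43) / 3.575 = 1.399
P(T ≤ 48) = Φ(1.399) ≈ 0.919

0.919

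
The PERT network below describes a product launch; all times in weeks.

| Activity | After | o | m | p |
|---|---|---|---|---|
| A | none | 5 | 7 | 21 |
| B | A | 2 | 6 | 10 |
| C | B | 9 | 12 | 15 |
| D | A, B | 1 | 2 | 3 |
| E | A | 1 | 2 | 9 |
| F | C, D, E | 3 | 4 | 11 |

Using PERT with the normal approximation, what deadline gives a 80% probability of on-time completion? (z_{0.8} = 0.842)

te_A = (5 + 4·7 + 21)/6 = 54/6 = 9; σ²_A = ((21−5)/6)² = 7.111
te_B = (2 + 4·6 + 10)/6 = 36/6 = 6; σ²_B = ((10−2)/6)² = 1.778
te_C = (9 + 4·12 + 15)/6 = 72/6 = 12; σ²_C = ((15−9)/6)² = 1.000
te_D = (1 + 4·2 + 3)/6 = 12/6 = 2; σ²_D = ((3−1)/6)² = 0.111
te_E = (1 + 4·2 + 9)/6 = 18/6 = 3; σ²_E = ((9−1)/6)² = 1.778
te_F = (3 + 4·4 + 11)/6 = 30/6 = 5; σ²_F = ((11−3)/6)² = 1.778

Forward pass:
ES_A = 0; EF_A = 9
ES_B = 9; EF_B = 9+6 = 15
ES_C = 15; EF_C = 15+12 = 27
ES_D = max(EF_A=9, EF_B=15) = 15; EF_D = 15+2 = 17
ES_E = 9; EF_E = 9+3 = 12
ES_F = max(EF_C=27, EF_D=17, EF_E=12) = 27; EF_F = 27+5 = 32
Expected project duration μ = 32 weeks. Critical path: A → B → C → F.

Variance along critical path = 7.111 + 1.778 + 1.000 + 1.778 = 11.667; σ = 3.416 weeks.
D = μ + z·σ = 32 + 0.842·3.416 = 34.9 weeks

34.9 weeks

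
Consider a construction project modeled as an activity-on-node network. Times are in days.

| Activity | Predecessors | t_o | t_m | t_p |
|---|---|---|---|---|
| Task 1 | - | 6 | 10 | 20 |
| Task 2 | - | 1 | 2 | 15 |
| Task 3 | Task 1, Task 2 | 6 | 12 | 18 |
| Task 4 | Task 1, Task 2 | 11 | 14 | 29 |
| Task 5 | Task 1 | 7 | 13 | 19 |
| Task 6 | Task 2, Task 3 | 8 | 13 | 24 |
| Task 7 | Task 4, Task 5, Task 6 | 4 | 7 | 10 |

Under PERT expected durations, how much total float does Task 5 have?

te_Task 1 = (6 + 4·10 + 20)/6 = 66/6 = 11
te_Task 2 = (1 + 4·2 + 15)/6 = 24/6 = 4
te_Task 3 = (6 + 4·12 + 18)/6 = 72/6 = 12
te_Task 4 = (11 + 4·14 + 29)/6 = 96/6 = 16
te_Task 5 = (7 + 4·13 + 19)/6 = 78/6 = 13
te_Task 6 = (8 + 4·13 + 24)/6 = 84/6 = 14
te_Task 7 = (4 + 4·7 + 10)/6 = 42/6 = 7

Forward pass:
ES_Task 1 = 0; EF_Task 1 = 11
ES_Task 2 = 0; EF_Task 2 = 4
ES_Task 3 = max(EF_Task 1=11, EF_Task 2=4) = 11; EF_Task 3 = 11+12 = 23
ES_Task 4 = max(EF_Task 1=11, EF_Task 2=4) = 11; EF_Task 4 = 11+16 = 27
ES_Task 5 = 11; EF_Task 5 = 11+13 = 24
ES_Task 6 = max(EF_Task 2=4, EF_Task 3=23) = 23; EF_Task 6 = 23+14 = 37
ES_Task 7 = max(EF_Task 4=27, EF_Task 5=24, EF_Task 6=37) = 37; EF_Task 7 = 37+7 = 44
Expected project duration μ = 44 days. Critical path: Task 1 → Task 3 → Task 6 → Task 7.

Backward pass:
LF_Task 7 = 44; LS_Task 7 = 44−7 = 37
LF_Task 6 = LS_Task 7 = 37; LS_Task 6 = 37−14 = 23
LF_Task 5 = LS_Task 7 = 37; LS_Task 5 = 37−13 = 24
LF_Task 4 = LS_Task 7 = 37; LS_Task 4 = 37−16 = 21
LF_Task 3 = LS_Task 6 = 23; LS_Task 3 = 23−12 = 11
LF_Task 2 = min(LS_Task 3=11, LS_Task 4=21, LS_Task 6=23) = 11; LS_Task 2 = 11−4 = 7
LF_Task 1 = min(LS_Task 3=11, LS_Task 4=21, LS_Task 5=24) = 11; LS_Task 1 = 11−11 = 0
Slack_Task 5 = LS_Task 5 − ES_Task 5 = 24 − 11 = 13

13 days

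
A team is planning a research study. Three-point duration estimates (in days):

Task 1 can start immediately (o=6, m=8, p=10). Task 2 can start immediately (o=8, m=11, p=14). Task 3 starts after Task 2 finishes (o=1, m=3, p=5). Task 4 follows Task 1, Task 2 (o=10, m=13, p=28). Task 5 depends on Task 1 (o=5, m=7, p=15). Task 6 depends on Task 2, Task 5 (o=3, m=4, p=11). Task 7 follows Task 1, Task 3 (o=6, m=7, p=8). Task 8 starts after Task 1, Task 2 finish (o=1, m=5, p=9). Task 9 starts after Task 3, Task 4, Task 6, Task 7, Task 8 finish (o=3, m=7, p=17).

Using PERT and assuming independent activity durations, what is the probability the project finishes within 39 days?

0.898

te_Task 1 = (6 + 4·8 + 10)/6 = 48/6 = 8; σ²_Task 1 = ((10−6)/6)² = 0.444
te_Task 2 = (8 + 4·11 + 14)/6 = 66/6 = 11; σ²_Task 2 = ((14−8)/6)² = 1.000
te_Task 3 = (1 + 4·3 + 5)/6 = 18/6 = 3; σ²_Task 3 = ((5−1)/6)² = 0.444
te_Task 4 = (10 + 4·13 + 28)/6 = 90/6 = 15; σ²_Task 4 = ((28−10)/6)² = 9.000
te_Task 5 = (5 + 4·7 + 15)/6 = 48/6 = 8; σ²_Task 5 = ((15−5)/6)² = 2.778
te_Task 6 = (3 + 4·4 + 11)/6 = 30/6 = 5; σ²_Task 6 = ((11−3)/6)² = 1.778
te_Task 7 = (6 + 4·7 + 8)/6 = 42/6 = 7; σ²_Task 7 = ((8−6)/6)² = 0.111
te_Task 8 = (1 + 4·5 + 9)/6 = 30/6 = 5; σ²_Task 8 = ((9−1)/6)² = 1.778
te_Task 9 = (3 + 4·7 + 17)/6 = 48/6 = 8; σ²_Task 9 = ((17−3)/6)² = 5.444

Forward pass:
ES_Task 1 = 0; EF_Task 1 = 8
ES_Task 2 = 0; EF_Task 2 = 11
ES_Task 3 = 11; EF_Task 3 = 11+3 = 14
ES_Task 4 = max(EF_Task 1=8, EF_Task 2=11) = 11; EF_Task 4 = 11+15 = 26
ES_Task 5 = 8; EF_Task 5 = 8+8 = 16
ES_Task 6 = max(EF_Task 2=11, EF_Task 5=16) = 16; EF_Task 6 = 16+5 = 21
ES_Task 7 = max(EF_Task 1=8, EF_Task 3=14) = 14; EF_Task 7 = 14+7 = 21
ES_Task 8 = max(EF_Task 1=8, EF_Task 2=11) = 11; EF_Task 8 = 11+5 = 16
ES_Task 9 = max(EF_Task 3=14, EF_Task 4=26, EF_Task 6=21, EF_Task 7=21, EF_Task 8=16) = 26; EF_Task 9 = 26+8 = 34
Expected project duration μ = 34 days. Critical path: Task 2 → Task 4 → Task 9.

Variance along critical path = 1.000 + 9.000 + 5.444 = 15.444; σ = √15.444 = 3.930 days.
Z = (39 − 34) / 3.930 = 1.272
P(T ≤ 39) = Φ(1.272) ≈ 0.898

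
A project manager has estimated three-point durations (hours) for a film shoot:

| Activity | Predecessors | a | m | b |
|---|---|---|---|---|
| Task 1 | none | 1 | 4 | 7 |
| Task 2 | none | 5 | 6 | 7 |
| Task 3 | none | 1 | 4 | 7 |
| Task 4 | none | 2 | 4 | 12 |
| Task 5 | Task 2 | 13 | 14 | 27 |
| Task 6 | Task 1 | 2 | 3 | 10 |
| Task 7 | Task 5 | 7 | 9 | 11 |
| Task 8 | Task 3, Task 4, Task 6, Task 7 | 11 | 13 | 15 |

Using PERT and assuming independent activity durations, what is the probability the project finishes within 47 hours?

te_Task 1 = (1 + 4·4 + 7)/6 = 24/6 = 4; σ²_Task 1 = ((7−1)/6)² = 1.000
te_Task 2 = (5 + 4·6 + 7)/6 = 36/6 = 6; σ²_Task 2 = ((7−5)/6)² = 0.111
te_Task 3 = (1 + 4·4 + 7)/6 = 24/6 = 4; σ²_Task 3 = ((7−1)/6)² = 1.000
te_Task 4 = (2 + 4·4 + 12)/6 = 30/6 = 5; σ²_Task 4 = ((12−2)/6)² = 2.778
te_Task 5 = (13 + 4·14 + 27)/6 = 96/6 = 16; σ²_Task 5 = ((27−13)/6)² = 5.444
te_Task 6 = (2 + 4·3 + 10)/6 = 24/6 = 4; σ²_Task 6 = ((10−2)/6)² = 1.778
te_Task 7 = (7 + 4·9 + 11)/6 = 54/6 = 9; σ²_Task 7 = ((11−7)/6)² = 0.444
te_Task 8 = (11 + 4·13 + 15)/6 = 78/6 = 13; σ²_Task 8 = ((15−11)/6)² = 0.444

Forward pass:
ES_Task 1 = 0; EF_Task 1 = 4
ES_Task 2 = 0; EF_Task 2 = 6
ES_Task 3 = 0; EF_Task 3 = 4
ES_Task 4 = 0; EF_Task 4 = 5
ES_Task 5 = 6; EF_Task 5 = 6+16 = 22
ES_Task 6 = 4; EF_Task 6 = 4+4 = 8
ES_Task 7 = 22; EF_Task 7 = 22+9 = 31
ES_Task 8 = max(EF_Task 3=4, EF_Task 4=5, EF_Task 6=8, EF_Task 7=31) = 31; EF_Task 8 = 31+13 = 44
Expected project duration μ = 44 hours. Critical path: Task 2 → Task 5 → Task 7 → Task 8.

Variance along critical path = 0.111 + 5.444 + 0.444 + 0.444 = 6.444; σ = √6.444 = 2.539 hours.
Z = (47 − 44) / 2.539 = 1.182
P(T ≤ 47) = Φ(1.182) ≈ 0.881

0.881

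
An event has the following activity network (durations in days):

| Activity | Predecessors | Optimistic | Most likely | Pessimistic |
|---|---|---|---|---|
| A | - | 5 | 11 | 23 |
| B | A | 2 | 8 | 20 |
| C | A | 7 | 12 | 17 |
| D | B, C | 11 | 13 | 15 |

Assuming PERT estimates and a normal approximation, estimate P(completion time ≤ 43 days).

te_A = (5 + 4·11 + 23)/6 = 72/6 = 12; σ²_A = ((23−5)/6)² = 9.000
te_B = (2 + 4·8 + 20)/6 = 54/6 = 9; σ²_B = ((20−2)/6)² = 9.000
te_C = (7 + 4·12 + 17)/6 = 72/6 = 12; σ²_C = ((17−7)/6)² = 2.778
te_D = (11 + 4·13 + 15)/6 = 78/6 = 13; σ²_D = ((15−11)/6)² = 0.444

Forward pass:
ES_A = 0; EF_A = 12
ES_B = 12; EF_B = 12+9 = 21
ES_C = 12; EF_C = 12+12 = 24
ES_D = max(EF_B=21, EF_C=24) = 24; EF_D = 24+13 = 37
Expected project duration μ = 37 days. Critical path: A → C → D.

Variance along critical path = 9.000 + 2.778 + 0.444 = 12.222; σ = √12.222 = 3.496 days.
Z = (43 − 37) / 3.496 = 1.716
P(T ≤ 43) = Φ(1.716) ≈ 0.957

0.957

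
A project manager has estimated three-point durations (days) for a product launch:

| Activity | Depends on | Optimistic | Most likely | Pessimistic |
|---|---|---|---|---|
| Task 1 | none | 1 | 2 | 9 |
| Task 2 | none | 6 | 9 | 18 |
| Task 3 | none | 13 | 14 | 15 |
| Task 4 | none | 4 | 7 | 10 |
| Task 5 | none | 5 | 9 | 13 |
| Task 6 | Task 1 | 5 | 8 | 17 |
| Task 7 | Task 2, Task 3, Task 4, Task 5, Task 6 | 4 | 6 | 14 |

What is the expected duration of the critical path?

te_Task 1 = (1 + 4·2 + 9)/6 = 18/6 = 3
te_Task 2 = (6 + 4·9 + 18)/6 = 60/6 = 10
te_Task 3 = (13 + 4·14 + 15)/6 = 84/6 = 14
te_Task 4 = (4 + 4·7 + 10)/6 = 42/6 = 7
te_Task 5 = (5 + 4·9 + 13)/6 = 54/6 = 9
te_Task 6 = (5 + 4·8 + 17)/6 = 54/6 = 9
te_Task 7 = (4 + 4·6 + 14)/6 = 42/6 = 7

Forward pass:
ES_Task 1 = 0; EF_Task 1 = 3
ES_Task 2 = 0; EF_Task 2 = 10
ES_Task 3 = 0; EF_Task 3 = 14
ES_Task 4 = 0; EF_Task 4 = 7
ES_Task 5 = 0; EF_Task 5 = 9
ES_Task 6 = 3; EF_Task 6 = 3+9 = 12
ES_Task 7 = max(EF_Task 2=10, EF_Task 3=14, EF_Task 4=7, EF_Task 5=9, EF_Task 6=12) = 14; EF_Task 7 = 14+7 = 21
Expected project duration μ = 21 days. Critical path: Task 3 → Task 7.

21 days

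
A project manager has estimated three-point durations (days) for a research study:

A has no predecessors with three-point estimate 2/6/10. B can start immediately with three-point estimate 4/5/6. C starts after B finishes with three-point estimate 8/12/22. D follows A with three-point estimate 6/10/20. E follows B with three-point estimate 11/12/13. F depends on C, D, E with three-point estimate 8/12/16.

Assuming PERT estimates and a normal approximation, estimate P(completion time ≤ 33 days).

0.866

te_A = (2 + 4·6 + 10)/6 = 36/6 = 6; σ²_A = ((10−2)/6)² = 1.778
te_B = (4 + 4·5 + 6)/6 = 30/6 = 5; σ²_B = ((6−4)/6)² = 0.111
te_C = (8 + 4·12 + 22)/6 = 78/6 = 13; σ²_C = ((22−8)/6)² = 5.444
te_D = (6 + 4·10 + 20)/6 = 66/6 = 11; σ²_D = ((20−6)/6)² = 5.444
te_E = (11 + 4·12 + 13)/6 = 72/6 = 12; σ²_E = ((13−11)/6)² = 0.111
te_F = (8 + 4·12 + 16)/6 = 72/6 = 12; σ²_F = ((16−8)/6)² = 1.778

Forward pass:
ES_A = 0; EF_A = 6
ES_B = 0; EF_B = 5
ES_C = 5; EF_C = 5+13 = 18
ES_D = 6; EF_D = 6+11 = 17
ES_E = 5; EF_E = 5+12 = 17
ES_F = max(EF_C=18, EF_D=17, EF_E=17) = 18; EF_F = 18+12 = 30
Expected project duration μ = 30 days. Critical path: B → C → F.

Variance along critical path = 0.111 + 5.444 + 1.778 = 7.333; σ = √7.333 = 2.708 days.
Z = (33 − 30) / 2.708 = 1.108
P(T ≤ 33) = Φ(1.108) ≈ 0.866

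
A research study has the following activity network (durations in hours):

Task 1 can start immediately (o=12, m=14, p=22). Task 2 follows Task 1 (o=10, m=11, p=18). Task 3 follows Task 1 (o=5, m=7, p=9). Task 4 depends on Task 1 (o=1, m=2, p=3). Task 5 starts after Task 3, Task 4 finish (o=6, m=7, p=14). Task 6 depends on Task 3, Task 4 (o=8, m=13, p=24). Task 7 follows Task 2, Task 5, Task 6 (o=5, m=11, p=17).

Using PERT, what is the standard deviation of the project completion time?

te_Task 1 = (12 + 4·14 + 22)/6 = 90/6 = 15; σ²_Task 1 = ((22−12)/6)² = 2.778
te_Task 2 = (10 + 4·11 + 18)/6 = 72/6 = 12; σ²_Task 2 = ((18−10)/6)² = 1.778
te_Task 3 = (5 + 4·7 + 9)/6 = 42/6 = 7; σ²_Task 3 = ((9−5)/6)² = 0.444
te_Task 4 = (1 + 4·2 + 3)/6 = 12/6 = 2; σ²_Task 4 = ((3−1)/6)² = 0.111
te_Task 5 = (6 + 4·7 + 14)/6 = 48/6 = 8; σ²_Task 5 = ((14−6)/6)² = 1.778
te_Task 6 = (8 + 4·13 + 24)/6 = 84/6 = 14; σ²_Task 6 = ((24−8)/6)² = 7.111
te_Task 7 = (5 + 4·11 + 17)/6 = 66/6 = 11; σ²_Task 7 = ((17−5)/6)² = 4.000

Forward pass:
ES_Task 1 = 0; EF_Task 1 = 15
ES_Task 2 = 15; EF_Task 2 = 15+12 = 27
ES_Task 3 = 15; EF_Task 3 = 15+7 = 22
ES_Task 4 = 15; EF_Task 4 = 15+2 = 17
ES_Task 5 = max(EF_Task 3=22, EF_Task 4=17) = 22; EF_Task 5 = 22+8 = 30
ES_Task 6 = max(EF_Task 3=22, EF_Task 4=17) = 22; EF_Task 6 = 22+14 = 36
ES_Task 7 = max(EF_Task 2=27, EF_Task 5=30, EF_Task 6=36) = 36; EF_Task 7 = 36+11 = 47
Expected project duration μ = 47 hours. Critical path: Task 1 → Task 3 → Task 6 → Task 7.

Variance along critical path = 2.778 + 0.444 + 7.111 + 4.000 = 14.333
σ = √14.333 = 3.786 hours

3.79 hours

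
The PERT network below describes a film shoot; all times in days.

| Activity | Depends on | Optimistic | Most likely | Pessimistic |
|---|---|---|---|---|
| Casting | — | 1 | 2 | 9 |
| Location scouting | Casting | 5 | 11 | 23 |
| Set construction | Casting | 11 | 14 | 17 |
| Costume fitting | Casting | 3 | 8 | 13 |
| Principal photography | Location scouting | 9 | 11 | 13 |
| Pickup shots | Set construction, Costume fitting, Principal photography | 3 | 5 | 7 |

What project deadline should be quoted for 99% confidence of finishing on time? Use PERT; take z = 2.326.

te_Casting = (1 + 4·2 + 9)/6 = 18/6 = 3; σ²_Casting = ((9−1)/6)² = 1.778
te_Location scouting = (5 + 4·11 + 23)/6 = 72/6 = 12; σ²_Location scouting = ((23−5)/6)² = 9.000
te_Set construction = (11 + 4·14 + 17)/6 = 84/6 = 14; σ²_Set construction = ((17−11)/6)² = 1.000
te_Costume fitting = (3 + 4·8 + 13)/6 = 48/6 = 8; σ²_Costume fitting = ((13−3)/6)² = 2.778
te_Principal photography = (9 + 4·11 + 13)/6 = 66/6 = 11; σ²_Principal photography = ((13−9)/6)² = 0.444
te_Pickup shots = (3 + 4·5 + 7)/6 = 30/6 = 5; σ²_Pickup shots = ((7−3)/6)² = 0.444

Forward pass:
ES_Casting = 0; EF_Casting = 3
ES_Location scouting = 3; EF_Location scouting = 3+12 = 15
ES_Set construction = 3; EF_Set construction = 3+14 = 17
ES_Costume fitting = 3; EF_Costume fitting = 3+8 = 11
ES_Principal photography = 15; EF_Principal photography = 15+11 = 26
ES_Pickup shots = max(EF_Set construction=17, EF_Costume fitting=11, EF_Principal photography=26) = 26; EF_Pickup shots = 26+5 = 31
Expected project duration μ = 31 days. Critical path: Casting → Location scouting → Principal photography → Pickup shots.

Variance along critical path = 1.778 + 9.000 + 0.444 + 0.444 = 11.667; σ = 3.416 days.
D = μ + z·σ = 31 + 2.326·3.416 = 38.9 days

38.9 days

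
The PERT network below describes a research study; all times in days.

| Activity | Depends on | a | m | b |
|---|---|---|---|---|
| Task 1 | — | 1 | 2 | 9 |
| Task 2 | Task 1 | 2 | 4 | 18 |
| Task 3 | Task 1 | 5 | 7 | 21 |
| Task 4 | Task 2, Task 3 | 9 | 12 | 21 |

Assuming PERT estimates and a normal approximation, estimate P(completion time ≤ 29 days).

0.867

te_Task 1 = (1 + 4·2 + 9)/6 = 18/6 = 3; σ²_Task 1 = ((9−1)/6)² = 1.778
te_Task 2 = (2 + 4·4 + 18)/6 = 36/6 = 6; σ²_Task 2 = ((18−2)/6)² = 7.111
te_Task 3 = (5 + 4·7 + 21)/6 = 54/6 = 9; σ²_Task 3 = ((21−5)/6)² = 7.111
te_Task 4 = (9 + 4·12 + 21)/6 = 78/6 = 13; σ²_Task 4 = ((21−9)/6)² = 4.000

Forward pass:
ES_Task 1 = 0; EF_Task 1 = 3
ES_Task 2 = 3; EF_Task 2 = 3+6 = 9
ES_Task 3 = 3; EF_Task 3 = 3+9 = 12
ES_Task 4 = max(EF_Task 2=9, EF_Task 3=12) = 12; EF_Task 4 = 12+13 = 25
Expected project duration μ = 25 days. Critical path: Task 1 → Task 3 → Task 4.

Variance along critical path = 1.778 + 7.111 + 4.000 = 12.889; σ = √12.889 = 3.590 days.
Z = (29 − 25) / 3.590 = 1.114
P(T ≤ 29) = Φ(1.114) ≈ 0.867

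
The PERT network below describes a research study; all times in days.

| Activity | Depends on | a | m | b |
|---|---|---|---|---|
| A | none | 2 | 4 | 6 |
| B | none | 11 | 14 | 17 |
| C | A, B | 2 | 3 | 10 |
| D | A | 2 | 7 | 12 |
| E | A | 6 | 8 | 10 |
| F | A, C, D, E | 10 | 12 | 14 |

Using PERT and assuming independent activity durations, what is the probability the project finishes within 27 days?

0.047

te_A = (2 + 4·4 + 6)/6 = 24/6 = 4; σ²_A = ((6−2)/6)² = 0.444
te_B = (11 + 4·14 + 17)/6 = 84/6 = 14; σ²_B = ((17−11)/6)² = 1.000
te_C = (2 + 4·3 + 10)/6 = 24/6 = 4; σ²_C = ((10−2)/6)² = 1.778
te_D = (2 + 4·7 + 12)/6 = 42/6 = 7; σ²_D = ((12−2)/6)² = 2.778
te_E = (6 + 4·8 + 10)/6 = 48/6 = 8; σ²_E = ((10−6)/6)² = 0.444
te_F = (10 + 4·12 + 14)/6 = 72/6 = 12; σ²_F = ((14−10)/6)² = 0.444

Forward pass:
ES_A = 0; EF_A = 4
ES_B = 0; EF_B = 14
ES_C = max(EF_A=4, EF_B=14) = 14; EF_C = 14+4 = 18
ES_D = 4; EF_D = 4+7 = 11
ES_E = 4; EF_E = 4+8 = 12
ES_F = max(EF_A=4, EF_C=18, EF_D=11, EF_E=12) = 18; EF_F = 18+12 = 30
Expected project duration μ = 30 days. Critical path: B → C → F.

Variance along critical path = 1.000 + 1.778 + 0.444 = 3.222; σ = √3.222 = 1.795 days.
Z = (27 − 30) / 1.795 = -1.671
P(T ≤ 27) = Φ(-1.671) ≈ 0.047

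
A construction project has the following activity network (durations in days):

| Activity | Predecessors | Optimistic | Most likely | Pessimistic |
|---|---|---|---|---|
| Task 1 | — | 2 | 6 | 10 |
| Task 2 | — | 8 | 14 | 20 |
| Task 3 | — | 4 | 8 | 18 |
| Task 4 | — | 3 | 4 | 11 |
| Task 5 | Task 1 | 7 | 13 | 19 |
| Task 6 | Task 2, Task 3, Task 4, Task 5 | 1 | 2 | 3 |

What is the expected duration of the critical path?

21 days

te_Task 1 = (2 + 4·6 + 10)/6 = 36/6 = 6
te_Task 2 = (8 + 4·14 + 20)/6 = 84/6 = 14
te_Task 3 = (4 + 4·8 + 18)/6 = 54/6 = 9
te_Task 4 = (3 + 4·4 + 11)/6 = 30/6 = 5
te_Task 5 = (7 + 4·13 + 19)/6 = 78/6 = 13
te_Task 6 = (1 + 4·2 + 3)/6 = 12/6 = 2

Forward pass:
ES_Task 1 = 0; EF_Task 1 = 6
ES_Task 2 = 0; EF_Task 2 = 14
ES_Task 3 = 0; EF_Task 3 = 9
ES_Task 4 = 0; EF_Task 4 = 5
ES_Task 5 = 6; EF_Task 5 = 6+13 = 19
ES_Task 6 = max(EF_Task 2=14, EF_Task 3=9, EF_Task 4=5, EF_Task 5=19) = 19; EF_Task 6 = 19+2 = 21
Expected project duration μ = 21 days. Critical path: Task 1 → Task 5 → Task 6.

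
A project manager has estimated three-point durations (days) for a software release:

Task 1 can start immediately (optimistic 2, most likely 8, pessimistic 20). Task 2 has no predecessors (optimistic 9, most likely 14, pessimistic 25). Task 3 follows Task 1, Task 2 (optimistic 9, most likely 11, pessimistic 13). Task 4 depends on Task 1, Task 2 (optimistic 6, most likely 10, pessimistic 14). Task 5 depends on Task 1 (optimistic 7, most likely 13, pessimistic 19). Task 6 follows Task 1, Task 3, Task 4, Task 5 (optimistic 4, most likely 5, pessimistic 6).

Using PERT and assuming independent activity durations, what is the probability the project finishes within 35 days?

0.926

te_Task 1 = (2 + 4·8 + 20)/6 = 54/6 = 9; σ²_Task 1 = ((20−2)/6)² = 9.000
te_Task 2 = (9 + 4·14 + 25)/6 = 90/6 = 15; σ²_Task 2 = ((25−9)/6)² = 7.111
te_Task 3 = (9 + 4·11 + 13)/6 = 66/6 = 11; σ²_Task 3 = ((13−9)/6)² = 0.444
te_Task 4 = (6 + 4·10 + 14)/6 = 60/6 = 10; σ²_Task 4 = ((14−6)/6)² = 1.778
te_Task 5 = (7 + 4·13 + 19)/6 = 78/6 = 13; σ²_Task 5 = ((19−7)/6)² = 4.000
te_Task 6 = (4 + 4·5 + 6)/6 = 30/6 = 5; σ²_Task 6 = ((6−4)/6)² = 0.111

Forward pass:
ES_Task 1 = 0; EF_Task 1 = 9
ES_Task 2 = 0; EF_Task 2 = 15
ES_Task 3 = max(EF_Task 1=9, EF_Task 2=15) = 15; EF_Task 3 = 15+11 = 26
ES_Task 4 = max(EF_Task 1=9, EF_Task 2=15) = 15; EF_Task 4 = 15+10 = 25
ES_Task 5 = 9; EF_Task 5 = 9+13 = 22
ES_Task 6 = max(EF_Task 1=9, EF_Task 3=26, EF_Task 4=25, EF_Task 5=22) = 26; EF_Task 6 = 26+5 = 31
Expected project duration μ = 31 days. Critical path: Task 2 → Task 3 → Task 6.

Variance along critical path = 7.111 + 0.444 + 0.111 = 7.667; σ = √7.667 = 2.769 days.
Z = (35 − 31) / 2.769 = 1.445
P(T ≤ 35) = Φ(1.445) ≈ 0.926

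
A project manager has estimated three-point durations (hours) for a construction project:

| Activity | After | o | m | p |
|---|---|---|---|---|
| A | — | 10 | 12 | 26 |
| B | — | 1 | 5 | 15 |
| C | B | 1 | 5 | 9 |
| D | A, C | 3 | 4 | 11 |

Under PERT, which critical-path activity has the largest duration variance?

A

te_A = (10 + 4·12 + 26)/6 = 84/6 = 14; σ²_A = ((26−10)/6)² = 7.111
te_B = (1 + 4·5 + 15)/6 = 36/6 = 6; σ²_B = ((15−1)/6)² = 5.444
te_C = (1 + 4·5 + 9)/6 = 30/6 = 5; σ²_C = ((9−1)/6)² = 1.778
te_D = (3 + 4·4 + 11)/6 = 30/6 = 5; σ²_D = ((11−3)/6)² = 1.778

Forward pass:
ES_A = 0; EF_A = 14
ES_B = 0; EF_B = 6
ES_C = 6; EF_C = 6+5 = 11
ES_D = max(EF_A=14, EF_C=11) = 14; EF_D = 14+5 = 19
Expected project duration μ = 19 hours. Critical path: A → D.

Variances on critical path: σ²_A=7.111, σ²_D=1.778.
Largest is σ²_A = 7.111.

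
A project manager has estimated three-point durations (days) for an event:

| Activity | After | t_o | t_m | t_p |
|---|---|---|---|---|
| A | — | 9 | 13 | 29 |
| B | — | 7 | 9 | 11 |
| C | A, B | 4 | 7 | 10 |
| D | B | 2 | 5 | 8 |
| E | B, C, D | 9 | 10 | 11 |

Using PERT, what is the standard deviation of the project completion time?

3.50 days

te_A = (9 + 4·13 + 29)/6 = 90/6 = 15; σ²_A = ((29−9)/6)² = 11.111
te_B = (7 + 4·9 + 11)/6 = 54/6 = 9; σ²_B = ((11−7)/6)² = 0.444
te_C = (4 + 4·7 + 10)/6 = 42/6 = 7; σ²_C = ((10−4)/6)² = 1.000
te_D = (2 + 4·5 + 8)/6 = 30/6 = 5; σ²_D = ((8−2)/6)² = 1.000
te_E = (9 + 4·10 + 11)/6 = 60/6 = 10; σ²_E = ((11−9)/6)² = 0.111

Forward pass:
ES_A = 0; EF_A = 15
ES_B = 0; EF_B = 9
ES_C = max(EF_A=15, EF_B=9) = 15; EF_C = 15+7 = 22
ES_D = 9; EF_D = 9+5 = 14
ES_E = max(EF_B=9, EF_C=22, EF_D=14) = 22; EF_E = 22+10 = 32
Expected project duration μ = 32 days. Critical path: A → C → E.

Variance along critical path = 11.111 + 1.000 + 0.111 = 12.222
σ = √12.222 = 3.496 days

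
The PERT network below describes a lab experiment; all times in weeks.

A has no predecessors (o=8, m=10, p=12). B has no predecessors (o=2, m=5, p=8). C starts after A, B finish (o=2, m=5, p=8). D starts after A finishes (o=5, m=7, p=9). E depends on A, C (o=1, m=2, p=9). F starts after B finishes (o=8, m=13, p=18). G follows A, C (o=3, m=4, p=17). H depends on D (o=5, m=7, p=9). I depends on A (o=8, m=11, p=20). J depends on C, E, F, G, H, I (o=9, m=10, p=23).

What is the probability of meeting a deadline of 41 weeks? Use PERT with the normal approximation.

0.973

te_A = (8 + 4·10 + 12)/6 = 60/6 = 10; σ²_A = ((12−8)/6)² = 0.444
te_B = (2 + 4·5 + 8)/6 = 30/6 = 5; σ²_B = ((8−2)/6)² = 1.000
te_C = (2 + 4·5 + 8)/6 = 30/6 = 5; σ²_C = ((8−2)/6)² = 1.000
te_D = (5 + 4·7 + 9)/6 = 42/6 = 7; σ²_D = ((9−5)/6)² = 0.444
te_E = (1 + 4·2 + 9)/6 = 18/6 = 3; σ²_E = ((9−1)/6)² = 1.778
te_F = (8 + 4·13 + 18)/6 = 78/6 = 13; σ²_F = ((18−8)/6)² = 2.778
te_G = (3 + 4·4 + 17)/6 = 36/6 = 6; σ²_G = ((17−3)/6)² = 5.444
te_H = (5 + 4·7 + 9)/6 = 42/6 = 7; σ²_H = ((9−5)/6)² = 0.444
te_I = (8 + 4·11 + 20)/6 = 72/6 = 12; σ²_I = ((20−8)/6)² = 4.000
te_J = (9 + 4·10 + 23)/6 = 72/6 = 12; σ²_J = ((23−9)/6)² = 5.444

Forward pass:
ES_A = 0; EF_A = 10
ES_B = 0; EF_B = 5
ES_C = max(EF_A=10, EF_B=5) = 10; EF_C = 10+5 = 15
ES_D = 10; EF_D = 10+7 = 17
ES_E = max(EF_A=10, EF_C=15) = 15; EF_E = 15+3 = 18
ES_F = 5; EF_F = 5+13 = 18
ES_G = max(EF_A=10, EF_C=15) = 15; EF_G = 15+6 = 21
ES_H = 17; EF_H = 17+7 = 24
ES_I = 10; EF_I = 10+12 = 22
ES_J = max(EF_C=15, EF_E=18, EF_F=18, EF_G=21, EF_H=24, EF_I=22) = 24; EF_J = 24+12 = 36
Expected project duration μ = 36 weeks. Critical path: A → D → H → J.

Variance along critical path = 0.444 + 0.444 + 0.444 + 5.444 = 6.778; σ = √6.778 = 2.603 weeks.
Z = (41 − 36) / 2.603 = 1.921
P(T ≤ 41) = Φ(1.921) ≈ 0.973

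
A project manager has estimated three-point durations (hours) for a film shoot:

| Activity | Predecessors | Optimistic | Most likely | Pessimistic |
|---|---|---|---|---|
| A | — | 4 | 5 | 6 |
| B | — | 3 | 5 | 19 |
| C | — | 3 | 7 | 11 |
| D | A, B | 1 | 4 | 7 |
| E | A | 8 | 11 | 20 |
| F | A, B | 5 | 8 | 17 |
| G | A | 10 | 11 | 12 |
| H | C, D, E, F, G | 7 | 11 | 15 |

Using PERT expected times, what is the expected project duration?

28 hours

te_A = (4 + 4·5 + 6)/6 = 30/6 = 5
te_B = (3 + 4·5 + 19)/6 = 42/6 = 7
te_C = (3 + 4·7 + 11)/6 = 42/6 = 7
te_D = (1 + 4·4 + 7)/6 = 24/6 = 4
te_E = (8 + 4·11 + 20)/6 = 72/6 = 12
te_F = (5 + 4·8 + 17)/6 = 54/6 = 9
te_G = (10 + 4·11 + 12)/6 = 66/6 = 11
te_H = (7 + 4·11 + 15)/6 = 66/6 = 11

Forward pass:
ES_A = 0; EF_A = 5
ES_B = 0; EF_B = 7
ES_C = 0; EF_C = 7
ES_D = max(EF_A=5, EF_B=7) = 7; EF_D = 7+4 = 11
ES_E = 5; EF_E = 5+12 = 17
ES_F = max(EF_A=5, EF_B=7) = 7; EF_F = 7+9 = 16
ES_G = 5; EF_G = 5+11 = 16
ES_H = max(EF_C=7, EF_D=11, EF_E=17, EF_F=16, EF_G=16) = 17; EF_H = 17+11 = 28
Expected project duration μ = 28 hours. Critical path: A → E → H.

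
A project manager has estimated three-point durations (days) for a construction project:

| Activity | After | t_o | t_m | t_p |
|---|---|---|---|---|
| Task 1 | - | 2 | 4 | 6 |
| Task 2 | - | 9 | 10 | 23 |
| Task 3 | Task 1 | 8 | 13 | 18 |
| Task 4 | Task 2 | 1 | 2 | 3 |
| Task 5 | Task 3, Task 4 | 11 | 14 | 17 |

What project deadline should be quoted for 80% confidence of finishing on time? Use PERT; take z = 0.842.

32.7 days

te_Task 1 = (2 + 4·4 + 6)/6 = 24/6 = 4; σ²_Task 1 = ((6−2)/6)² = 0.444
te_Task 2 = (9 + 4·10 + 23)/6 = 72/6 = 12; σ²_Task 2 = ((23−9)/6)² = 5.444
te_Task 3 = (8 + 4·13 + 18)/6 = 78/6 = 13; σ²_Task 3 = ((18−8)/6)² = 2.778
te_Task 4 = (1 + 4·2 + 3)/6 = 12/6 = 2; σ²_Task 4 = ((3−1)/6)² = 0.111
te_Task 5 = (11 + 4·14 + 17)/6 = 84/6 = 14; σ²_Task 5 = ((17−11)/6)² = 1.000

Forward pass:
ES_Task 1 = 0; EF_Task 1 = 4
ES_Task 2 = 0; EF_Task 2 = 12
ES_Task 3 = 4; EF_Task 3 = 4+13 = 17
ES_Task 4 = 12; EF_Task 4 = 12+2 = 14
ES_Task 5 = max(EF_Task 3=17, EF_Task 4=14) = 17; EF_Task 5 = 17+14 = 31
Expected project duration μ = 31 days. Critical path: Task 1 → Task 3 → Task 5.

Variance along critical path = 0.444 + 2.778 + 1.000 = 4.222; σ = 2.055 days.
D = μ + z·σ = 31 + 0.842·2.055 = 32.7 days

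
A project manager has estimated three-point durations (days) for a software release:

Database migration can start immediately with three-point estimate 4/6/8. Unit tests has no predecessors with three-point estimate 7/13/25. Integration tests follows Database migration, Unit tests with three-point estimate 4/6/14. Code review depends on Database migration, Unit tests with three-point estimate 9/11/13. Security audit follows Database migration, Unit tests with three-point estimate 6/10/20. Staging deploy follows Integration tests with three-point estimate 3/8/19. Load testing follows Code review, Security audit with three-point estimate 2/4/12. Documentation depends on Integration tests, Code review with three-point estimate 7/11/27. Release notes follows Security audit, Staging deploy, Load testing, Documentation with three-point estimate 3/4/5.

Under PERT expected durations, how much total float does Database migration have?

te_Database migration = (4 + 4·6 + 8)/6 = 36/6 = 6
te_Unit tests = (7 + 4·13 + 25)/6 = 84/6 = 14
te_Integration tests = (4 + 4·6 + 14)/6 = 42/6 = 7
te_Code review = (9 + 4·11 + 13)/6 = 66/6 = 11
te_Security audit = (6 + 4·10 + 20)/6 = 66/6 = 11
te_Staging deploy = (3 + 4·8 + 19)/6 = 54/6 = 9
te_Load testing = (2 + 4·4 + 12)/6 = 30/6 = 5
te_Documentation = (7 + 4·11 + 27)/6 = 78/6 = 13
te_Release notes = (3 + 4·4 + 5)/6 = 24/6 = 4

Forward pass:
ES_Database migration = 0; EF_Database migration = 6
ES_Unit tests = 0; EF_Unit tests = 14
ES_Integration tests = max(EF_Database migration=6, EF_Unit tests=14) = 14; EF_Integration tests = 14+7 = 21
ES_Code review = max(EF_Database migration=6, EF_Unit tests=14) = 14; EF_Code review = 14+11 = 25
ES_Security audit = max(EF_Database migration=6, EF_Unit tests=14) = 14; EF_Security audit = 14+11 = 25
ES_Staging deploy = 21; EF_Staging deploy = 21+9 = 30
ES_Load testing = max(EF_Code review=25, EF_Security audit=25) = 25; EF_Load testing = 25+5 = 30
ES_Documentation = max(EF_Integration tests=21, EF_Code review=25) = 25; EF_Documentation = 25+13 = 38
ES_Release notes = max(EF_Security audit=25, EF_Staging deploy=30, EF_Load testing=30, EF_Documentation=38) = 38; EF_Release notes = 38+4 = 42
Expected project duration μ = 42 days. Critical path: Unit tests → Code review → Documentation → Release notes.

Backward pass:
LF_Release notes = 42; LS_Release notes = 42−4 = 38
LF_Documentation = LS_Release notes = 38; LS_Documentation = 38−13 = 25
LF_Load testing = LS_Release notes = 38; LS_Load testing = 38−5 = 33
LF_Staging deploy = LS_Release notes = 38; LS_Staging deploy = 38−9 = 29
LF_Security audit = min(LS_Load testing=33, LS_Release notes=38) = 33; LS_Security audit = 33−11 = 22
LF_Code review = min(LS_Load testing=33, LS_Documentation=25) = 25; LS_Code review = 25−11 = 14
LF_Integration tests = min(LS_Staging deploy=29, LS_Documentation=25) = 25; LS_Integration tests = 25−7 = 18
LF_Unit tests = min(LS_Integration tests=18, LS_Code review=14, LS_Security audit=22) = 14; LS_Unit tests = 14−14 = 0
LF_Database migration = min(LS_Integration tests=18, LS_Code review=14, LS_Security audit=22) = 14; LS_Database migration = 14−6 = 8
Slack_Database migration = LS_Database migration − ES_Database migration = 8 − 0 = 8

8 days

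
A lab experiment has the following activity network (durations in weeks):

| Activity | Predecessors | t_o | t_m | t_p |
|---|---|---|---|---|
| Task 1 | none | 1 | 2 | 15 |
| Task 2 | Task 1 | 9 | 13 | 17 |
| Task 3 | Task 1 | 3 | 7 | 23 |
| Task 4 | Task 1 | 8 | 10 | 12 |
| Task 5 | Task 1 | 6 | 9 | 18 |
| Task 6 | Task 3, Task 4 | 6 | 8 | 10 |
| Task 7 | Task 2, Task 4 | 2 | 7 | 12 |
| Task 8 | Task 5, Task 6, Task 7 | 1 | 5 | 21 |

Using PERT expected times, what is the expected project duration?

te_Task 1 = (1 + 4·2 + 15)/6 = 24/6 = 4
te_Task 2 = (9 + 4·13 + 17)/6 = 78/6 = 13
te_Task 3 = (3 + 4·7 + 23)/6 = 54/6 = 9
te_Task 4 = (8 + 4·10 + 12)/6 = 60/6 = 10
te_Task 5 = (6 + 4·9 + 18)/6 = 60/6 = 10
te_Task 6 = (6 + 4·8 + 10)/6 = 48/6 = 8
te_Task 7 = (2 + 4·7 + 12)/6 = 42/6 = 7
te_Task 8 = (1 + 4·5 + 21)/6 = 42/6 = 7

Forward pass:
ES_Task 1 = 0; EF_Task 1 = 4
ES_Task 2 = 4; EF_Task 2 = 4+13 = 17
ES_Task 3 = 4; EF_Task 3 = 4+9 = 13
ES_Task 4 = 4; EF_Task 4 = 4+10 = 14
ES_Task 5 = 4; EF_Task 5 = 4+10 = 14
ES_Task 6 = max(EF_Task 3=13, EF_Task 4=14) = 14; EF_Task 6 = 14+8 = 22
ES_Task 7 = max(EF_Task 2=17, EF_Task 4=14) = 17; EF_Task 7 = 17+7 = 24
ES_Task 8 = max(EF_Task 5=14, EF_Task 6=22, EF_Task 7=24) = 24; EF_Task 8 = 24+7 = 31
Expected project duration μ = 31 weeks. Critical path: Task 1 → Task 2 → Task 7 → Task 8.

31 weeks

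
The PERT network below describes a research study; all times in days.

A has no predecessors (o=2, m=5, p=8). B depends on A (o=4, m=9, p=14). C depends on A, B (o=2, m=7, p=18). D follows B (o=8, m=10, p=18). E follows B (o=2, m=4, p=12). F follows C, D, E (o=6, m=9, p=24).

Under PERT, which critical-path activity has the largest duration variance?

te_A = (2 + 4·5 + 8)/6 = 30/6 = 5; σ²_A = ((8−2)/6)² = 1.000
te_B = (4 + 4·9 + 14)/6 = 54/6 = 9; σ²_B = ((14−4)/6)² = 2.778
te_C = (2 + 4·7 + 18)/6 = 48/6 = 8; σ²_C = ((18−2)/6)² = 7.111
te_D = (8 + 4·10 + 18)/6 = 66/6 = 11; σ²_D = ((18−8)/6)² = 2.778
te_E = (2 + 4·4 + 12)/6 = 30/6 = 5; σ²_E = ((12−2)/6)² = 2.778
te_F = (6 + 4·9 + 24)/6 = 66/6 = 11; σ²_F = ((24−6)/6)² = 9.000

Forward pass:
ES_A = 0; EF_A = 5
ES_B = 5; EF_B = 5+9 = 14
ES_C = max(EF_A=5, EF_B=14) = 14; EF_C = 14+8 = 22
ES_D = 14; EF_D = 14+11 = 25
ES_E = 14; EF_E = 14+5 = 19
ES_F = max(EF_C=22, EF_D=25, EF_E=19) = 25; EF_F = 25+11 = 36
Expected project duration μ = 36 days. Critical path: A → B → D → F.

Variances on critical path: σ²_A=1.000, σ²_B=2.778, σ²_D=2.778, σ²_F=9.000.
Largest is σ²_F = 9.000.

F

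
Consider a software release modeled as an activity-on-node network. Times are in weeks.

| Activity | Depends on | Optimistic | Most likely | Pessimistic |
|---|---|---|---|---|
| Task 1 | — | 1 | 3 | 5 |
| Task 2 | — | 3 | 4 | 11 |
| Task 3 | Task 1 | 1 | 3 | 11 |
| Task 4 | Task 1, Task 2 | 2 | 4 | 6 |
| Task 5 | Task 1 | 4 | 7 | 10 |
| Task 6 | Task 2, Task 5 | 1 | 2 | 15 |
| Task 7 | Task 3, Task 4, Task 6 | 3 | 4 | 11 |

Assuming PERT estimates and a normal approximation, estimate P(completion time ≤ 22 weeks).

0.846

te_Task 1 = (1 + 4·3 + 5)/6 = 18/6 = 3; σ²_Task 1 = ((5−1)/6)² = 0.444
te_Task 2 = (3 + 4·4 + 11)/6 = 30/6 = 5; σ²_Task 2 = ((11−3)/6)² = 1.778
te_Task 3 = (1 + 4·3 + 11)/6 = 24/6 = 4; σ²_Task 3 = ((11−1)/6)² = 2.778
te_Task 4 = (2 + 4·4 + 6)/6 = 24/6 = 4; σ²_Task 4 = ((6−2)/6)² = 0.444
te_Task 5 = (4 + 4·7 + 10)/6 = 42/6 = 7; σ²_Task 5 = ((10−4)/6)² = 1.000
te_Task 6 = (1 + 4·2 + 15)/6 = 24/6 = 4; σ²_Task 6 = ((15−1)/6)² = 5.444
te_Task 7 = (3 + 4·4 + 11)/6 = 30/6 = 5; σ²_Task 7 = ((11−3)/6)² = 1.778

Forward pass:
ES_Task 1 = 0; EF_Task 1 = 3
ES_Task 2 = 0; EF_Task 2 = 5
ES_Task 3 = 3; EF_Task 3 = 3+4 = 7
ES_Task 4 = max(EF_Task 1=3, EF_Task 2=5) = 5; EF_Task 4 = 5+4 = 9
ES_Task 5 = 3; EF_Task 5 = 3+7 = 10
ES_Task 6 = max(EF_Task 2=5, EF_Task 5=10) = 10; EF_Task 6 = 10+4 = 14
ES_Task 7 = max(EF_Task 3=7, EF_Task 4=9, EF_Task 6=14) = 14; EF_Task 7 = 14+5 = 19
Expected project duration μ = 19 weeks. Critical path: Task 1 → Task 5 → Task 6 → Task 7.

Variance along critical path = 0.444 + 1.000 + 5.444 + 1.778 = 8.667; σ = √8.667 = 2.944 weeks.
Z = (22 − 19) / 2.944 = 1.019
P(T ≤ 22) = Φ(1.019) ≈ 0.846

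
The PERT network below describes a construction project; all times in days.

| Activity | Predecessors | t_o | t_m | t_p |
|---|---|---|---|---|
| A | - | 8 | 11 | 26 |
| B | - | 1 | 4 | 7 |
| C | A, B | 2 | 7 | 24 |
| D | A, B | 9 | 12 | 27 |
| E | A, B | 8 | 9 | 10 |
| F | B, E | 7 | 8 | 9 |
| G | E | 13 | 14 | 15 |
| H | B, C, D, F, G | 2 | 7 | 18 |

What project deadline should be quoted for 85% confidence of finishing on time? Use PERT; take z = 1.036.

te_A = (8 + 4·11 + 26)/6 = 78/6 = 13; σ²_A = ((26−8)/6)² = 9.000
te_B = (1 + 4·4 + 7)/6 = 24/6 = 4; σ²_B = ((7−1)/6)² = 1.000
te_C = (2 + 4·7 + 24)/6 = 54/6 = 9; σ²_C = ((24−2)/6)² = 13.444
te_D = (9 + 4·12 + 27)/6 = 84/6 = 14; σ²_D = ((27−9)/6)² = 9.000
te_E = (8 + 4·9 + 10)/6 = 54/6 = 9; σ²_E = ((10−8)/6)² = 0.111
te_F = (7 + 4·8 + 9)/6 = 48/6 = 8; σ²_F = ((9−7)/6)² = 0.111
te_G = (13 + 4·14 + 15)/6 = 84/6 = 14; σ²_G = ((15−13)/6)² = 0.111
te_H = (2 + 4·7 + 18)/6 = 48/6 = 8; σ²_H = ((18−2)/6)² = 7.111

Forward pass:
ES_A = 0; EF_A = 13
ES_B = 0; EF_B = 4
ES_C = max(EF_A=13, EF_B=4) = 13; EF_C = 13+9 = 22
ES_D = max(EF_A=13, EF_B=4) = 13; EF_D = 13+14 = 27
ES_E = max(EF_A=13, EF_B=4) = 13; EF_E = 13+9 = 22
ES_F = max(EF_B=4, EF_E=22) = 22; EF_F = 22+8 = 30
ES_G = 22; EF_G = 22+14 = 36
ES_H = max(EF_B=4, EF_C=22, EF_D=27, EF_F=30, EF_G=36) = 36; EF_H = 36+8 = 44
Expected project duration μ = 44 days. Critical path: A → E → G → H.

Variance along critical path = 9.000 + 0.111 + 0.111 + 7.111 = 16.333; σ = 4.041 days.
D = μ + z·σ = 44 + 1.036·4.041 = 48.2 days

48.2 days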